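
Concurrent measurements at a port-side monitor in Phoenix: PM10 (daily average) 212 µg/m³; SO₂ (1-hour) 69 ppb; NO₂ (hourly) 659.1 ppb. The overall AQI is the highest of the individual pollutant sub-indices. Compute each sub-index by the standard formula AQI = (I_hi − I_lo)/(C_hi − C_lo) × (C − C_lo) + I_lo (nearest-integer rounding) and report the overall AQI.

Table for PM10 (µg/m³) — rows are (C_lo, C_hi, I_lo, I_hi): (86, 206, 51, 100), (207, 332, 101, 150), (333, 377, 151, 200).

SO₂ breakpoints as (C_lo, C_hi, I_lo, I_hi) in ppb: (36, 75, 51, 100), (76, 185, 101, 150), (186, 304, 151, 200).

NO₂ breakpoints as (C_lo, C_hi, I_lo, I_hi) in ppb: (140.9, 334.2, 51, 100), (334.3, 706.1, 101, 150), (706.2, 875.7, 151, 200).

144

PM10: row 207–332 (AQI 101–150). (150−101)·(212−207)/(332−207) + 101 = 49·5/125 + 101 ≈ 102.96 → 103.
SO₂: 69 lies in 36–75, so I_lo=51, I_hi=100, C_lo=36, C_hi=75.
(100−51)/(75−36) × (69−36) + 51 = 49/39 × 33 + 51 ≈ 92.46 → 92.
NO₂: 659.1 lies in 334.3–706.1, so I_lo=101, I_hi=150, C_lo=334.3, C_hi=706.1.
(150−101)/(706.1−334.3) × (659.1−334.3) + 101 = 49/371.8 × 324.8 + 101 ≈ 143.81 → 144.
Sub-indices: PM10→103, SO₂→92, NO₂→144. Overall AQI = max = 144; dominant pollutant is NO₂.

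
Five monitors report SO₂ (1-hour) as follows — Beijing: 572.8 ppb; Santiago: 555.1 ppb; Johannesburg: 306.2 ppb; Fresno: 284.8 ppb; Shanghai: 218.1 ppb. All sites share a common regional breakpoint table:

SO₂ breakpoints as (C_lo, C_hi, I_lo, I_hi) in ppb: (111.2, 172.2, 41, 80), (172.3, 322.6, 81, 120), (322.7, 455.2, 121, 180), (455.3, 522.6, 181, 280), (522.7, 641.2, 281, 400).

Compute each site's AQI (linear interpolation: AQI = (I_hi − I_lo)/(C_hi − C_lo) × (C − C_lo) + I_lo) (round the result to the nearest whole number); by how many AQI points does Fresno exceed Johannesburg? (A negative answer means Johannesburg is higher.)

-6

Beijing 572.8: bracket 522.7–641.2 → index 281–400; slope 119/118.5, offset 50.1.
AQI = 281 + 119/118.5·50.1 ≈ 331.31 ⇒ 331.
Santiago: row 522.7–641.2 (AQI 281–400). (400−281)·(555.1−522.7)/(641.2−522.7) + 281 = 119·32.4/118.5 + 281 ≈ 313.54 → 314.
Johannesburg: row 172.3–322.6 (AQI 81–120). (120−81)·(306.2−172.3)/(322.6−172.3) + 81 = 39·133.9/150.3 + 81 ≈ 115.74 → 116.
Fresno: row 172.3–322.6 (AQI 81–120). (120−81)·(284.8−172.3)/(322.6−172.3) + 81 = 39·112.5/150.3 + 81 ≈ 110.19 → 110.
Shanghai: 218.1 lies in 172.3–322.6, so I_lo=81, I_hi=120, C_lo=172.3, C_hi=322.6.
(120−81)/(322.6−172.3) × (218.1−172.3) + 81 = 39/150.3 × 45.8 + 81 ≈ 92.88 → 93.
AQIs: Beijing=331, Santiago=314, Johannesburg=116, Fresno=110, Shanghai=93. Fresno (110) − Johannesburg (116) = -6.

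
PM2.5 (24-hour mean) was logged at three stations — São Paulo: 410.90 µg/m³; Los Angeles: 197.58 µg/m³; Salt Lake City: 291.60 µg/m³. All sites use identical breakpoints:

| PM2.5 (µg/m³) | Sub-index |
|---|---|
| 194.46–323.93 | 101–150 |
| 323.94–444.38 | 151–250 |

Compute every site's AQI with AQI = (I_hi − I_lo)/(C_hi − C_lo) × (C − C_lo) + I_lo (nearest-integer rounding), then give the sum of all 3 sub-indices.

462

São Paulo: row 323.94–444.38 (AQI 151–250). (250−151)·(410.90−323.94)/(444.38−323.94) + 151 = 99·86.96/120.44 + 151 ≈ 222.48 → 222.
Los Angeles: 197.58 lies in 194.46–323.93, so I_lo=101, I_hi=150, C_lo=194.46, C_hi=323.93.
(150−101)/(323.93−194.46) × (197.58−194.46) + 101 = 49/129.47 × 3.12 + 101 ≈ 102.18 → 102.
Salt Lake City: 291.60 lies in 194.46–323.93, so I_lo=101, I_hi=150, C_lo=194.46, C_hi=323.93.
(150−101)/(323.93−194.46) × (291.60−194.46) + 101 = 49/129.47 × 97.14 + 101 ≈ 137.76 → 138.
AQIs: São Paulo=222, Los Angeles=102, Salt Lake City=138. Sum = 222 + 102 + 138 = 462.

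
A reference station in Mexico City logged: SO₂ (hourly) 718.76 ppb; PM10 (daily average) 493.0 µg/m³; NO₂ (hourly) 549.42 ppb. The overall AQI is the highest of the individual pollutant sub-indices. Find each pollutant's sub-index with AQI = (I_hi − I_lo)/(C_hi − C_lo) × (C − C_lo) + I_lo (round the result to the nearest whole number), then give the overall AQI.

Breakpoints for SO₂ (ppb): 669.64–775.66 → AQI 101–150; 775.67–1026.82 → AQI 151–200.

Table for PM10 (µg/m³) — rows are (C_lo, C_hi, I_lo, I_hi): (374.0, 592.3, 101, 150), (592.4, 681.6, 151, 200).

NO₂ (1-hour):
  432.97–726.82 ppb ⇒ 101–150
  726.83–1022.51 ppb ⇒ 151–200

SO₂: 718.76 lies in 669.64–775.66, so I_lo=101, I_hi=150, C_lo=669.64, C_hi=775.66.
(150−101)/(775.66−669.64) × (718.76−669.64) + 101 = 49/106.02 × 49.12 + 101 ≈ 123.70 → 124.
PM10: 493.0 ∈ [374.0, 592.3] ↔ index [101, 150].
101 + (493.0−374.0)·(150−101)/(592.3−374.0) = 101 + 119.0·49/218.3 ≈ 127.71, so AQI = 128.
NO₂: 549.42 ∈ [432.97, 726.82] ↔ index [101, 150].
101 + (549.42−432.97)·(150−101)/(726.82−432.97) = 101 + 116.45·49/293.85 ≈ 120.42, so AQI = 120.
Sub-indices: SO₂→124, PM10→128, NO₂→120. Overall AQI = max = 128; dominant pollutant is PM10.

128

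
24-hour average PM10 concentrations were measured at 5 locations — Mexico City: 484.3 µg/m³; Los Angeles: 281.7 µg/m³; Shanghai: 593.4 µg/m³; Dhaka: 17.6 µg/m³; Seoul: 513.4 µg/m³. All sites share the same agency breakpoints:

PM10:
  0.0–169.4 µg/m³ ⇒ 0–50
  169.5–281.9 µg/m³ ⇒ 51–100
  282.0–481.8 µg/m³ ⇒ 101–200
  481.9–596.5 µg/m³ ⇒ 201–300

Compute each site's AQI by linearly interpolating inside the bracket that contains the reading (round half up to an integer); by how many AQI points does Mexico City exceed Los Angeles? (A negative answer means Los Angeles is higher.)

Mexico City 484.3: bracket 481.9–596.5 → index 201–300; slope 99/114.6, offset 2.4.
AQI = 201 + 99/114.6·2.4 ≈ 203.07 ⇒ 203.
Los Angeles: row 169.5–281.9 (AQI 51–100). (100−51)·(281.7−169.5)/(281.9−169.5) + 51 = 49·112.2/112.4 + 51 ≈ 99.91 → 100.
Shanghai: row 481.9–596.5 (AQI 201–300). (300−201)·(593.4−481.9)/(596.5−481.9) + 201 = 99·111.5/114.6 + 201 ≈ 297.32 → 297.
Dhaka: 17.6 lies in 0.0–169.4, so I_lo=0, I_hi=50, C_lo=0.0, C_hi=169.4.
(50−0)/(169.4−0.0) × (17.6−0.0) + 0 = 50/169.4 × 17.6 + 0 ≈ 5.19 → 5.
Seoul: 513.4 lies in 481.9–596.5, so I_lo=201, I_hi=300, C_lo=481.9, C_hi=596.5.
(300−201)/(596.5−481.9) × (513.4−481.9) + 201 = 99/114.6 × 31.5 + 201 ≈ 228.21 → 228.
AQIs: Mexico City=203, Los Angeles=100, Shanghai=297, Dhaka=5, Seoul=228. Mexico City (203) − Los Angeles (100) = 103.

103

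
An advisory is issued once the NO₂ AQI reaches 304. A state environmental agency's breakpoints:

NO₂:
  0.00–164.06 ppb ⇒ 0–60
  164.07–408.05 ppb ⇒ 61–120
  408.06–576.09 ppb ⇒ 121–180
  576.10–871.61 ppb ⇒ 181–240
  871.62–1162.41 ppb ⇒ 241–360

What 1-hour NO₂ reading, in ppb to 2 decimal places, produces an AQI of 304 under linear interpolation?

1025.57

AQI 304 lies in the 241–360 band, which corresponds to 871.62–1162.41 ppb.
C = 871.62 + (304−241)×(1162.41−871.62)/(360−241) = 871.62 + 63×290.79/119 ≈ 1025.5676 ppb → 1025.57 ppb to 2 dp.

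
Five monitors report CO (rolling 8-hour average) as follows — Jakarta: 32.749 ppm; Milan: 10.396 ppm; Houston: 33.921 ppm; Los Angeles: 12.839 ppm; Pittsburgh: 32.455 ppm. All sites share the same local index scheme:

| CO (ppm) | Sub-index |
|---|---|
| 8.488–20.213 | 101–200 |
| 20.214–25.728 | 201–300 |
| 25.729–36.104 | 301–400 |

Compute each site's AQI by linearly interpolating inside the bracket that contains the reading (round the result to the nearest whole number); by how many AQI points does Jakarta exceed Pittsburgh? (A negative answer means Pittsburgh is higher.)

Jakarta: 32.749 lies in 25.729–36.104, so I_lo=301, I_hi=400, C_lo=25.729, C_hi=36.104.
(400−301)/(36.104−25.729) × (32.749−25.729) + 301 = 99/10.375 × 7.020 + 301 ≈ 367.99 → 368.
Milan: row 8.488–20.213 (AQI 101–200). (200−101)·(10.396−8.488)/(20.213−8.488) + 101 = 99·1.908/11.725 + 101 ≈ 117.11 → 117.
Houston: 33.921 lies in 25.729–36.104, so I_lo=301, I_hi=400, C_lo=25.729, C_hi=36.104.
(400−301)/(36.104−25.729) × (33.921−25.729) + 301 = 99/10.375 × 8.192 + 301 ≈ 379.17 → 379.
Los Angeles: 12.839 lies in 8.488–20.213, so I_lo=101, I_hi=200, C_lo=8.488, C_hi=20.213.
(200−101)/(20.213−8.488) × (12.839−8.488) + 101 = 99/11.725 × 4.351 + 101 ≈ 137.74 → 138.
Pittsburgh: row 25.729–36.104 (AQI 301–400). (400−301)·(32.455−25.729)/(36.104−25.729) + 301 = 99·6.726/10.375 + 301 ≈ 365.18 → 365.
AQIs: Jakarta=368, Milan=117, Houston=379, Los Angeles=138, Pittsburgh=365. Jakarta (368) − Pittsburgh (365) = 3.

3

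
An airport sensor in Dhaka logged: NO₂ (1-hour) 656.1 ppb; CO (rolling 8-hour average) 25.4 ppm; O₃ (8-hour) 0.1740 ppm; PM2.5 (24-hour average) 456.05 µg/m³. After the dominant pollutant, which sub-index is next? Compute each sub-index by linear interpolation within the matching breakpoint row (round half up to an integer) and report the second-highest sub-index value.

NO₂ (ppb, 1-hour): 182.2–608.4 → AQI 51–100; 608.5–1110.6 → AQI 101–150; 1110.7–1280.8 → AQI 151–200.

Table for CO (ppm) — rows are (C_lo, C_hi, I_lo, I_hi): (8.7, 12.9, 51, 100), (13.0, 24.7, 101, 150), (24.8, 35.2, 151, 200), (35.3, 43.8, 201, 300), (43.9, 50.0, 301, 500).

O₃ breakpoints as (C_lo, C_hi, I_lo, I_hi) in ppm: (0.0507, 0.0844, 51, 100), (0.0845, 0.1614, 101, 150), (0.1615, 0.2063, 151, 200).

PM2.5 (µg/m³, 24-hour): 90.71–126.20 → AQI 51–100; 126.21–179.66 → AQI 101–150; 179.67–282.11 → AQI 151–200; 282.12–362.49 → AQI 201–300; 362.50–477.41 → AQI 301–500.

165

NO₂ 656.1: bracket 608.5–1110.6 → index 101–150; slope 49/502.1, offset 47.6.
AQI = 101 + 49/502.1·47.6 ≈ 105.65 ⇒ 106.
CO: 25.4 ∈ [24.8, 35.2] ↔ index [151, 200].
151 + (25.4−24.8)·(200−151)/(35.2−24.8) = 151 + 0.6·49/10.4 ≈ 153.83, so AQI = 154.
O₃: 0.1740 ∈ [0.1615, 0.2063] ↔ index [151, 200].
151 + (0.1740−0.1615)·(200−151)/(0.2063−0.1615) = 151 + 0.0125·49/0.0448 ≈ 164.67, so AQI = 165.
PM2.5: row 362.50–477.41 (AQI 301–500). (500−301)·(456.05−362.50)/(477.41−362.50) + 301 = 199·93.55/114.91 + 301 ≈ 463.01 → 463.
Sub-indices: NO₂→106, CO→154, O₃→165, PM2.5→463. Ranked high→low: 463, 165, 154, 106. Second-highest sub-index = 165.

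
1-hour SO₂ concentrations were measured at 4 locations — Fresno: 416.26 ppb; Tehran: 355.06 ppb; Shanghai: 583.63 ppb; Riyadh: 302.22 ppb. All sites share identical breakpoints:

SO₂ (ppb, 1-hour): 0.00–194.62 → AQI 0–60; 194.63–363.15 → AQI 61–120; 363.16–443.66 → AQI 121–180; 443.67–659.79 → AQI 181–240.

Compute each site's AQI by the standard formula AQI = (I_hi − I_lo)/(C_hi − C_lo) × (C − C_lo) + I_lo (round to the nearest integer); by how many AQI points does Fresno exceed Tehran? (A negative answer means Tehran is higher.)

43

Fresno: 416.26 lies in 363.16–443.66, so I_lo=121, I_hi=180, C_lo=363.16, C_hi=443.66.
(180−121)/(443.66−363.16) × (416.26−363.16) + 121 = 59/80.50 × 53.10 + 121 ≈ 159.92 → 160.
Tehran: 355.06 ∈ [194.63, 363.15] ↔ index [61, 120].
61 + (355.06−194.63)·(120−61)/(363.15−194.63) = 61 + 160.43·59/168.52 ≈ 117.17, so AQI = 117.
Shanghai: 583.63 ∈ [443.67, 659.79] ↔ index [181, 240].
181 + (583.63−443.67)·(240−181)/(659.79−443.67) = 181 + 139.96·59/216.12 ≈ 219.21, so AQI = 219.
Riyadh: row 194.63–363.15 (AQI 61–120). (120−61)·(302.22−194.63)/(363.15−194.63) + 61 = 59·107.59/168.52 + 61 ≈ 98.67 → 99.
AQIs: Fresno=160, Tehran=117, Shanghai=219, Riyadh=99. Fresno (160) − Tehran (117) = 43.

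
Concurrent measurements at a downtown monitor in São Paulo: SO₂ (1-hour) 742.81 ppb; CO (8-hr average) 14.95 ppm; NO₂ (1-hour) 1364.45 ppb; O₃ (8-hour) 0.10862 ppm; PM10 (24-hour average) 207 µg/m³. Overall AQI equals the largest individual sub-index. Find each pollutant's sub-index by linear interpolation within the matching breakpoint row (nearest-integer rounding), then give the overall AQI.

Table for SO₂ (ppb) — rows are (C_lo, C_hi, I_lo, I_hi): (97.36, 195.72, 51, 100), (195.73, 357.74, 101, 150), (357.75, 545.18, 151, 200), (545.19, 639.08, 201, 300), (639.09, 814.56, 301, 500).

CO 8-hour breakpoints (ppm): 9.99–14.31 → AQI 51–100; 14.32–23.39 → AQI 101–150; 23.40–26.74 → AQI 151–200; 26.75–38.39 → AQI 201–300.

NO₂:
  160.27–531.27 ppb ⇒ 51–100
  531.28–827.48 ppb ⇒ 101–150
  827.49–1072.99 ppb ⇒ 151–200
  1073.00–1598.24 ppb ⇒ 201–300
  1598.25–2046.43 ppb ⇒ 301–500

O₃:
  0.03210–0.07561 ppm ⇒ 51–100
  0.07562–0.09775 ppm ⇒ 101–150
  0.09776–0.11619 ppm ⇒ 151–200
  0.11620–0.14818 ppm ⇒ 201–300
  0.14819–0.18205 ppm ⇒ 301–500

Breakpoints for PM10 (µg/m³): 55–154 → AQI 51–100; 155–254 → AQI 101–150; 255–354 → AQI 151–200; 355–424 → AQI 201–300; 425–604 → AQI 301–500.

419

SO₂: row 639.09–814.56 (AQI 301–500). (500−301)·(742.81−639.09)/(814.56−639.09) + 301 = 199·103.72/175.47 + 301 ≈ 418.63 → 419.
CO: 14.95 lies in 14.32–23.39, so I_lo=101, I_hi=150, C_lo=14.32, C_hi=23.39.
(150−101)/(23.39−14.32) × (14.95−14.32) + 101 = 49/9.07 × 0.63 + 101 ≈ 104.40 → 104.
NO₂: row 1073.00–1598.24 (AQI 201–300). (300−201)·(1364.45−1073.00)/(1598.24−1073.00) + 201 = 99·291.45/525.24 + 201 ≈ 255.93 → 256.
O₃: 0.10862 lies in 0.09776–0.11619, so I_lo=151, I_hi=200, C_lo=0.09776, C_hi=0.11619.
(200−151)/(0.11619−0.09776) × (0.10862−0.09776) + 151 = 49/0.01843 × 0.01086 + 151 ≈ 179.87 → 180.
PM10 207: bracket 155–254 → index 101–150; slope 49/99, offset 52.
AQI = 101 + 49/99·52 ≈ 126.74 ⇒ 127.
Sub-indices: SO₂→419, CO→104, NO₂→256, O₃→180, PM10→127. Overall AQI = max = 419; dominant pollutant is SO₂.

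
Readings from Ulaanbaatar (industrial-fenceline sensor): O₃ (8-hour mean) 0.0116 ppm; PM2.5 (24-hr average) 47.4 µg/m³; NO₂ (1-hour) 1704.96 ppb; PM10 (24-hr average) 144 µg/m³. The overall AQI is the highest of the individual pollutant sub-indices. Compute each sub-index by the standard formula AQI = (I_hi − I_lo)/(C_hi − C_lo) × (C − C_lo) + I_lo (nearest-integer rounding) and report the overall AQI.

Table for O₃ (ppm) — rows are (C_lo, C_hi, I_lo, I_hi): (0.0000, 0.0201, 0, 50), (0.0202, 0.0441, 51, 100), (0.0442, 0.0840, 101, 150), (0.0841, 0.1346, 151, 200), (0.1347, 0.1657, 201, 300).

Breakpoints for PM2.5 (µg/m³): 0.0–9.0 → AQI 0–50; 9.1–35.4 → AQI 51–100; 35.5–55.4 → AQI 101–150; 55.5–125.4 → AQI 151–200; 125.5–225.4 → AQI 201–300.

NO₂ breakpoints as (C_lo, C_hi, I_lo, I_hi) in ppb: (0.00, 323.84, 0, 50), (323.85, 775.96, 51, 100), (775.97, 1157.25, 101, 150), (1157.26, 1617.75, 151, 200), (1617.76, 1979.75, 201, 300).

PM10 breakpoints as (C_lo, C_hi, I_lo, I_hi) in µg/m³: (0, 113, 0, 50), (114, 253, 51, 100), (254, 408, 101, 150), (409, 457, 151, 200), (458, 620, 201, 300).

225

O₃ 0.0116: bracket 0.0000–0.0201 → index 0–50; slope 50/0.0201, offset 0.0116.
AQI = 0 + 50/0.0201·0.0116 ≈ 28.86 ⇒ 29.
PM2.5: 47.4 lies in 35.5–55.4, so I_lo=101, I_hi=150, C_lo=35.5, C_hi=55.4.
(150−101)/(55.4−35.5) × (47.4−35.5) + 101 = 49/19.9 × 11.9 + 101 ≈ 130.30 → 130.
NO₂: row 1617.76–1979.75 (AQI 201–300). (300−201)·(1704.96−1617.76)/(1979.75−1617.76) + 201 = 99·87.20/361.99 + 201 ≈ 224.85 → 225.
PM10: row 114–253 (AQI 51–100). (100−51)·(144−114)/(253−114) + 51 = 49·30/139 + 51 ≈ 61.58 → 62.
Sub-indices: O₃→29, PM2.5→130, NO₂→225, PM10→62. Overall AQI = max = 225; dominant pollutant is NO₂.
AQI 225: Very Unhealthy.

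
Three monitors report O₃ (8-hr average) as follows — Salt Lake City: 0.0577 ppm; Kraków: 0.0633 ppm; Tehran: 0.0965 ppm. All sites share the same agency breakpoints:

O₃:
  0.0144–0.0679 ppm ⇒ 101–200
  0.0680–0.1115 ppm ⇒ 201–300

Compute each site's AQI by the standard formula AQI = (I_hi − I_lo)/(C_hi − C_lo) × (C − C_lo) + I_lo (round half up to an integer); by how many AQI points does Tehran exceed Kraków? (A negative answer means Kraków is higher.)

75

Salt Lake City: 0.0577 lies in 0.0144–0.0679, so I_lo=101, I_hi=200, C_lo=0.0144, C_hi=0.0679.
(200−101)/(0.0679−0.0144) × (0.0577−0.0144) + 101 = 99/0.0535 × 0.0433 + 101 ≈ 181.13 → 181.
Kraków 0.0633: bracket 0.0144–0.0679 → index 101–200; slope 99/0.0535, offset 0.0489.
AQI = 101 + 99/0.0535·0.0489 ≈ 191.49 ⇒ 191.
Tehran: 0.0965 ∈ [0.0680, 0.1115] ↔ index [201, 300].
201 + (0.0965−0.0680)·(300−201)/(0.1115−0.0680) = 201 + 0.0285·99/0.0435 ≈ 265.86, so AQI = 266.
AQIs: Salt Lake City=181, Kraków=191, Tehran=266. Tehran (266) − Kraków (191) = 75.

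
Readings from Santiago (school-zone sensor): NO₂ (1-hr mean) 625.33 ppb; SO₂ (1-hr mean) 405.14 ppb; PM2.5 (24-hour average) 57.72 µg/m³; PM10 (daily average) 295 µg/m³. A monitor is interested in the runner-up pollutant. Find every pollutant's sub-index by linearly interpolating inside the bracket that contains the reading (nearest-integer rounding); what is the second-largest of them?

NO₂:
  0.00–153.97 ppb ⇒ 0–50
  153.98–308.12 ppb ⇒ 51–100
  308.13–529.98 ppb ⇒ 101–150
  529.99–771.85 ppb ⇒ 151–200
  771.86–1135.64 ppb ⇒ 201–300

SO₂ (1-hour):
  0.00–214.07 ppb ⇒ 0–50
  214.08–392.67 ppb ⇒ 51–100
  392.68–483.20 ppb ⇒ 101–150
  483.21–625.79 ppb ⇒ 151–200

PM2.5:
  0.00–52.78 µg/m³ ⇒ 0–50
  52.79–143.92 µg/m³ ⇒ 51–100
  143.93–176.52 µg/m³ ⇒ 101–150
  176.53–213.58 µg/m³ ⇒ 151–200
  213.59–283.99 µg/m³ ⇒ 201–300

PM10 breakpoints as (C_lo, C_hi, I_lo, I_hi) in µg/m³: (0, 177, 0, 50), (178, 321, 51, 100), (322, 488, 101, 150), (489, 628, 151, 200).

NO₂: 625.33 ∈ [529.99, 771.85] ↔ index [151, 200].
151 + (625.33−529.99)·(200−151)/(771.85−529.99) = 151 + 95.34·49/241.86 ≈ 170.32, so AQI = 170.
SO₂: row 392.68–483.20 (AQI 101–150). (150−101)·(405.14−392.68)/(483.20−392.68) + 101 = 49·12.46/90.52 + 101 ≈ 107.74 → 108.
PM2.5 57.72: bracket 52.79–143.92 → index 51–100; slope 49/91.13, offset 4.93.
AQI = 51 + 49/91.13·4.93 ≈ 53.65 ⇒ 54.
PM10 295: bracket 178–321 → index 51–100; slope 49/143, offset 117.
AQI = 51 + 49/143·117 ≈ 91.09 ⇒ 91.
Sub-indices: NO₂→170, SO₂→108, PM2.5→54, PM10→91. Ranked high→low: 170, 108, 91, 54. Second-highest sub-index = 108.

108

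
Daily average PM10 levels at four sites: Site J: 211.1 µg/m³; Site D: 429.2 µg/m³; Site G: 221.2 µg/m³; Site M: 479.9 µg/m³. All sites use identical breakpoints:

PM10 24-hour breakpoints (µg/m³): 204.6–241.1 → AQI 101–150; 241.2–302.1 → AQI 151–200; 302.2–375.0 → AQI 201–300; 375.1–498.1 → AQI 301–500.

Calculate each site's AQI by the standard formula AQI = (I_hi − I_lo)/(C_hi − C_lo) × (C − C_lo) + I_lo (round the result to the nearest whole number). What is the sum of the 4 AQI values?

1093

Site J: 211.1 ∈ [204.6, 241.1] ↔ index [101, 150].
101 + (211.1−204.6)·(150−101)/(241.1−204.6) = 101 + 6.5·49/36.5 ≈ 109.73, so AQI = 110.
Site D 429.2: bracket 375.1–498.1 → index 301–500; slope 199/123.0, offset 54.1.
AQI = 301 + 199/123.0·54.1 ≈ 388.53 ⇒ 389.
Site G: 221.2 ∈ [204.6, 241.1] ↔ index [101, 150].
101 + (221.2−204.6)·(150−101)/(241.1−204.6) = 101 + 16.6·49/36.5 ≈ 123.28, so AQI = 123.
Site M: row 375.1–498.1 (AQI 301–500). (500−301)·(479.9−375.1)/(498.1−375.1) + 301 = 199·104.8/123.0 + 301 ≈ 470.55 → 471.
AQIs: Site J=110, Site D=389, Site G=123, Site M=471. Sum = 110 + 389 + 123 + 471 = 1093.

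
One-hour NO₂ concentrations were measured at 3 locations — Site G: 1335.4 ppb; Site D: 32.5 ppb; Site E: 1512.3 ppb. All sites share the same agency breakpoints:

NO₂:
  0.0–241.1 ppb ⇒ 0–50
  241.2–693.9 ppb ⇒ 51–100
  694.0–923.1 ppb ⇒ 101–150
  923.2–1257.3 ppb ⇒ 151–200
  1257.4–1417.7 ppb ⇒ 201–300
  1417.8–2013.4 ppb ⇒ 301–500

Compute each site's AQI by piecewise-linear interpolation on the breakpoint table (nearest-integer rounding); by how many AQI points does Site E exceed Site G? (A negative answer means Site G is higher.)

84

Site G: row 1257.4–1417.7 (AQI 201–300). (300−201)·(1335.4−1257.4)/(1417.7−1257.4) + 201 = 99·78.0/160.3 + 201 ≈ 249.17 → 249.
Site D: 32.5 ∈ [0.0, 241.1] ↔ index [0, 50].
0 + (32.5−0.0)·(50−0)/(241.1−0.0) = 0 + 32.5·50/241.1 ≈ 6.74, so AQI = 7.
Site E: 1512.3 ∈ [1417.8, 2013.4] ↔ index [301, 500].
301 + (1512.3−1417.8)·(500−301)/(2013.4−1417.8) = 301 + 94.5·199/595.6 ≈ 332.57, so AQI = 333.
AQIs: Site G=249, Site D=7, Site E=333. Site E (333) − Site G (249) = 84.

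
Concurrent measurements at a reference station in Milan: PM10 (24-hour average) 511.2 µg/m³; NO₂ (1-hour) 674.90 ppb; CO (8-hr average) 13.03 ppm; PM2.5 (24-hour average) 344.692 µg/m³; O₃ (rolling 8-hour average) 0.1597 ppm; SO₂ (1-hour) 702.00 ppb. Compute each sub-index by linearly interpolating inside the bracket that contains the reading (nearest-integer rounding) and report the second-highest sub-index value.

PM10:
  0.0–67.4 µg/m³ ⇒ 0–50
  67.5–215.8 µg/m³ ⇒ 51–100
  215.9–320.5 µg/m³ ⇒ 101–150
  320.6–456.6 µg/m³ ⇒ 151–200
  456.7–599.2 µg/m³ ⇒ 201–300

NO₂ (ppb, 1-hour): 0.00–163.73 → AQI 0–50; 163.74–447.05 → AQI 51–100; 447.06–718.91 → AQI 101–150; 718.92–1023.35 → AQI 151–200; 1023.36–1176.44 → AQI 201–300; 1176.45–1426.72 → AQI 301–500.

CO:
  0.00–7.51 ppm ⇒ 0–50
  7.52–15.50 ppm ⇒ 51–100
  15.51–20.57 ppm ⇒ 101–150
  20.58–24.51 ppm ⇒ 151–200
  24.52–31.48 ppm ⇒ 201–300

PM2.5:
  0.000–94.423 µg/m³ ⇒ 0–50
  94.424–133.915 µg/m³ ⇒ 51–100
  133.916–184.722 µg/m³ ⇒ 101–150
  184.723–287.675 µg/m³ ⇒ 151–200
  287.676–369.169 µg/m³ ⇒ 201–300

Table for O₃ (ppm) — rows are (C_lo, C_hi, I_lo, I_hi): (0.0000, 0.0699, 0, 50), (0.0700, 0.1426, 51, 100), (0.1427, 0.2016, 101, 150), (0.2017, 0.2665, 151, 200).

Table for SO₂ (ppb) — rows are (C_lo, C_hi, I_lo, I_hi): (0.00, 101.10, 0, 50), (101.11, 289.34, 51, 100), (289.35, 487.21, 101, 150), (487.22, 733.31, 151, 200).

239

PM10: 511.2 lies in 456.7–599.2, so I_lo=201, I_hi=300, C_lo=456.7, C_hi=599.2.
(300−201)/(599.2−456.7) × (511.2−456.7) + 201 = 99/142.5 × 54.5 + 201 ≈ 238.86 → 239.
NO₂: 674.90 ∈ [447.06, 718.91] ↔ index [101, 150].
101 + (674.90−447.06)·(150−101)/(718.91−447.06) = 101 + 227.84·49/271.85 ≈ 142.07, so AQI = 142.
CO: 13.03 lies in 7.52–15.50, so I_lo=51, I_hi=100, C_lo=7.52, C_hi=15.50.
(100−51)/(15.50−7.52) × (13.03−7.52) + 51 = 49/7.98 × 5.51 + 51 ≈ 84.83 → 85.
PM2.5 344.692: bracket 287.676–369.169 → index 201–300; slope 99/81.493, offset 57.016.
AQI = 201 + 99/81.493·57.016 ≈ 270.26 ⇒ 270.
O₃: row 0.1427–0.2016 (AQI 101–150). (150−101)·(0.1597−0.1427)/(0.2016−0.1427) + 101 = 49·0.0170/0.0589 + 101 ≈ 115.14 → 115.
SO₂ 702.00: bracket 487.22–733.31 → index 151–200; slope 49/246.09, offset 214.78.
AQI = 151 + 49/246.09·214.78 ≈ 193.77 ⇒ 194.
Sub-indices: PM10→239, NO₂→142, CO→85, PM2.5→270, O₃→115, SO₂→194. Ranked high→low: 270, 239, 194, 142, 115, 85. Second-highest sub-index = 239.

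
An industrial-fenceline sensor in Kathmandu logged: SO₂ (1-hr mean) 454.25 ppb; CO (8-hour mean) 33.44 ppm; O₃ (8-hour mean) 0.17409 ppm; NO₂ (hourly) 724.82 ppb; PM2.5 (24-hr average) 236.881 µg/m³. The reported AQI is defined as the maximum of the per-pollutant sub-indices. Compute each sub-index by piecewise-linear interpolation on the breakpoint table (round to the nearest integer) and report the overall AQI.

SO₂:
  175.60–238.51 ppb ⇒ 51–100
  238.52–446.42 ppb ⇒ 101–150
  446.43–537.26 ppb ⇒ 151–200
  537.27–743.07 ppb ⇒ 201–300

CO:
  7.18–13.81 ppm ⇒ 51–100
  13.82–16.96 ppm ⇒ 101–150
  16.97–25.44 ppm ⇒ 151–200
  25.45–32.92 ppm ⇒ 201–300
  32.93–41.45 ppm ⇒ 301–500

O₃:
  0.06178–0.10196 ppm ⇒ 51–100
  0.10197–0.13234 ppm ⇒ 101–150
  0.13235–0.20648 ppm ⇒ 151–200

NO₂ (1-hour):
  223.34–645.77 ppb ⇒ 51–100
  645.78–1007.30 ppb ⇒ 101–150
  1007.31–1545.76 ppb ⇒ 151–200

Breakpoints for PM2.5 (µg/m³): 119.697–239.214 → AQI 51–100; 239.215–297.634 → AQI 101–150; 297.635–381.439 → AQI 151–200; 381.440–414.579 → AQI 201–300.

313

SO₂ 454.25: bracket 446.43–537.26 → index 151–200; slope 49/90.83, offset 7.82.
AQI = 151 + 49/90.83·7.82 ≈ 155.22 ⇒ 155.
CO: 33.44 lies in 32.93–41.45, so I_lo=301, I_hi=500, C_lo=32.93, C_hi=41.45.
(500−301)/(41.45−32.93) × (33.44−32.93) + 301 = 199/8.52 × 0.51 + 301 ≈ 312.91 → 313.
O₃: 0.17409 lies in 0.13235–0.20648, so I_lo=151, I_hi=200, C_lo=0.13235, C_hi=0.20648.
(200−151)/(0.20648−0.13235) × (0.17409−0.13235) + 151 = 49/0.07413 × 0.04174 + 151 ≈ 178.59 → 179.
NO₂ 724.82: bracket 645.78–1007.30 → index 101–150; slope 49/361.52, offset 79.04.
AQI = 101 + 49/361.52·79.04 ≈ 111.71 ⇒ 112.
PM2.5: row 119.697–239.214 (AQI 51–100). (100−51)·(236.881−119.697)/(239.214−119.697) + 51 = 49·117.184/119.517 + 51 ≈ 99.04 → 99.
Sub-indices: SO₂→155, CO→313, O₃→179, NO₂→112, PM2.5→99. Overall AQI = max = 313; dominant pollutant is CO.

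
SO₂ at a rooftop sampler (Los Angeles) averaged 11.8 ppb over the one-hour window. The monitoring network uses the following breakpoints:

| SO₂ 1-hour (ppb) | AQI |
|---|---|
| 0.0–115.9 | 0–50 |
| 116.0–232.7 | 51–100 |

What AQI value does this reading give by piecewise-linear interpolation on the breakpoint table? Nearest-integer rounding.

5

SO₂: 11.8 lies in 0.0–115.9, so I_lo=0, I_hi=50, C_lo=0.0, C_hi=115.9.
(50−0)/(115.9−0.0) × (11.8−0.0) + 0 = 50/115.9 × 11.8 + 0 ≈ 5.09 → 5.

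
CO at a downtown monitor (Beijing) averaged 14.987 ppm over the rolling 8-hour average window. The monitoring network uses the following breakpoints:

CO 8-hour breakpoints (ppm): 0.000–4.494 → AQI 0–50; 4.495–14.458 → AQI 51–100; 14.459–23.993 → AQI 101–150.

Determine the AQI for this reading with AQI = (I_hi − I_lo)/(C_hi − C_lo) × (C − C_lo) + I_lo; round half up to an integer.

CO: 14.987 ∈ [14.459, 23.993] ↔ index [101, 150].
101 + (14.987−14.459)·(150−101)/(23.993−14.459) = 101 + 0.528·49/9.534 ≈ 103.71, so AQI = 104.
AQI 104 falls in the Unhealthy for Sensitive Groups category.

104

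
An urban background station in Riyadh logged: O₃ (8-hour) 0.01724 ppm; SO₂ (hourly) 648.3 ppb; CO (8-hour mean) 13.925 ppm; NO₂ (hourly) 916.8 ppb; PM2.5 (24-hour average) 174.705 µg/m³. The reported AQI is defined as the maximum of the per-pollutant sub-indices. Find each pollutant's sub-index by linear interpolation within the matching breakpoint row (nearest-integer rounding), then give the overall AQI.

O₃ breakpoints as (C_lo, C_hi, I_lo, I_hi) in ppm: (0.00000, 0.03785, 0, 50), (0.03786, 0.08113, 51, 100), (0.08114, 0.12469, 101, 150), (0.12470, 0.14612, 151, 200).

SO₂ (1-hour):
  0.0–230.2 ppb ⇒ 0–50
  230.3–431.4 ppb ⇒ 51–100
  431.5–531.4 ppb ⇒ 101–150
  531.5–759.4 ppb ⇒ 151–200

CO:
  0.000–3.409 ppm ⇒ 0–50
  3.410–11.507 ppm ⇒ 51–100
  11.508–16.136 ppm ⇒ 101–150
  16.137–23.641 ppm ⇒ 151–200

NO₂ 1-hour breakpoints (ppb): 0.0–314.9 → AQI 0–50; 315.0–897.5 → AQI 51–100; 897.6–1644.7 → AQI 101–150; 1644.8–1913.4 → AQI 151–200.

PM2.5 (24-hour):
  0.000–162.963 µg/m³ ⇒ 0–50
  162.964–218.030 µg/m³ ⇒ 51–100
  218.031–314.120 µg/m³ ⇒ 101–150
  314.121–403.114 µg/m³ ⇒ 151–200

O₃: 0.01724 lies in 0.00000–0.03785, so I_lo=0, I_hi=50, C_lo=0.00000, C_hi=0.03785.
(50−0)/(0.03785−0.00000) × (0.01724−0.00000) + 0 = 50/0.03785 × 0.01724 + 0 ≈ 22.77 → 23.
SO₂: row 531.5–759.4 (AQI 151–200). (200−151)·(648.3−531.5)/(759.4−531.5) + 151 = 49·116.8/227.9 + 151 ≈ 176.11 → 176.
CO: 13.925 lies in 11.508–16.136, so I_lo=101, I_hi=150, C_lo=11.508, C_hi=16.136.
(150−101)/(16.136−11.508) × (13.925−11.508) + 101 = 49/4.628 × 2.417 + 101 ≈ 126.59 → 127.
NO₂ 916.8: bracket 897.6–1644.7 → index 101–150; slope 49/747.1, offset 19.2.
AQI = 101 + 49/747.1·19.2 ≈ 102.26 ⇒ 102.
PM2.5: 174.705 lies in 162.964–218.030, so I_lo=51, I_hi=100, C_lo=162.964, C_hi=218.030.
(100−51)/(218.030−162.964) × (174.705−162.964) + 51 = 49/55.066 × 11.741 + 51 ≈ 61.45 → 61.
Sub-indices: O₃→23, SO₂→176, CO→127, NO₂→102, PM2.5→61. Overall AQI = max = 176; dominant pollutant is SO₂.
AQI 176: Unhealthy.

176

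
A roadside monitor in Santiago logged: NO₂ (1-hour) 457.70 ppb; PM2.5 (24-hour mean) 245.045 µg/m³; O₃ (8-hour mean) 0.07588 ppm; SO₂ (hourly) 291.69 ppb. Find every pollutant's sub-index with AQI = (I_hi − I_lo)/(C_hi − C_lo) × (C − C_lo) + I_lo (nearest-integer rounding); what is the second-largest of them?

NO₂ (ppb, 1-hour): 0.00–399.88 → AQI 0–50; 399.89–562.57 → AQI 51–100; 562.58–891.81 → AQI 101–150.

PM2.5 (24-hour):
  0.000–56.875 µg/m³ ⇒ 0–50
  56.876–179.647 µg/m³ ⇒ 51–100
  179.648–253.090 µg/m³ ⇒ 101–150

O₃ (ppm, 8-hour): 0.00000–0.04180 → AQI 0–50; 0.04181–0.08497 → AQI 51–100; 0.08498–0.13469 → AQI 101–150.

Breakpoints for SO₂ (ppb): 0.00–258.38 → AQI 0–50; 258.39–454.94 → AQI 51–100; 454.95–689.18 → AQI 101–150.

90

NO₂: 457.70 lies in 399.89–562.57, so I_lo=51, I_hi=100, C_lo=399.89, C_hi=562.57.
(100−51)/(562.57−399.89) × (457.70−399.89) + 51 = 49/162.68 × 57.81 + 51 ≈ 68.41 → 68.
PM2.5 245.045: bracket 179.648–253.090 → index 101–150; slope 49/73.442, offset 65.397.
AQI = 101 + 49/73.442·65.397 ≈ 144.63 ⇒ 145.
O₃ 0.07588: bracket 0.04181–0.08497 → index 51–100; slope 49/0.04316, offset 0.03407.
AQI = 51 + 49/0.04316·0.03407 ≈ 89.68 ⇒ 90.
SO₂: row 258.39–454.94 (AQI 51–100). (100−51)·(291.69−258.39)/(454.94−258.39) + 51 = 49·33.30/196.55 + 51 ≈ 59.30 → 59.
Sub-indices: NO₂→68, PM2.5→145, O₃→90, SO₂→59. Ranked high→low: 145, 90, 68, 59. Second-highest sub-index = 90.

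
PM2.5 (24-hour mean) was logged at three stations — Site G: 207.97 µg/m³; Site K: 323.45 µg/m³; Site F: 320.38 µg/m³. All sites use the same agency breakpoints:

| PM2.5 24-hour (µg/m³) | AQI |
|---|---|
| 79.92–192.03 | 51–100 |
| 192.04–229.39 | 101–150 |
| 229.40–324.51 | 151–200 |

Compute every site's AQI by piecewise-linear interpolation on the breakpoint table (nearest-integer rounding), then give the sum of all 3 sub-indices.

Site G: 207.97 lies in 192.04–229.39, so I_lo=101, I_hi=150, C_lo=192.04, C_hi=229.39.
(150−101)/(229.39−192.04) × (207.97−192.04) + 101 = 49/37.35 × 15.93 + 101 ≈ 121.90 → 122.
Site K: 323.45 lies in 229.40–324.51, so I_lo=151, I_hi=200, C_lo=229.40, C_hi=324.51.
(200−151)/(324.51−229.40) × (323.45−229.40) + 151 = 49/95.11 × 94.05 + 151 ≈ 199.45 → 199.
Site F: 320.38 lies in 229.40–324.51, so I_lo=151, I_hi=200, C_lo=229.40, C_hi=324.51.
(200−151)/(324.51−229.40) × (320.38−229.40) + 151 = 49/95.11 × 90.98 + 151 ≈ 197.87 → 198.
AQIs: Site G=122, Site K=199, Site F=198. Sum = 122 + 199 + 198 = 519.

519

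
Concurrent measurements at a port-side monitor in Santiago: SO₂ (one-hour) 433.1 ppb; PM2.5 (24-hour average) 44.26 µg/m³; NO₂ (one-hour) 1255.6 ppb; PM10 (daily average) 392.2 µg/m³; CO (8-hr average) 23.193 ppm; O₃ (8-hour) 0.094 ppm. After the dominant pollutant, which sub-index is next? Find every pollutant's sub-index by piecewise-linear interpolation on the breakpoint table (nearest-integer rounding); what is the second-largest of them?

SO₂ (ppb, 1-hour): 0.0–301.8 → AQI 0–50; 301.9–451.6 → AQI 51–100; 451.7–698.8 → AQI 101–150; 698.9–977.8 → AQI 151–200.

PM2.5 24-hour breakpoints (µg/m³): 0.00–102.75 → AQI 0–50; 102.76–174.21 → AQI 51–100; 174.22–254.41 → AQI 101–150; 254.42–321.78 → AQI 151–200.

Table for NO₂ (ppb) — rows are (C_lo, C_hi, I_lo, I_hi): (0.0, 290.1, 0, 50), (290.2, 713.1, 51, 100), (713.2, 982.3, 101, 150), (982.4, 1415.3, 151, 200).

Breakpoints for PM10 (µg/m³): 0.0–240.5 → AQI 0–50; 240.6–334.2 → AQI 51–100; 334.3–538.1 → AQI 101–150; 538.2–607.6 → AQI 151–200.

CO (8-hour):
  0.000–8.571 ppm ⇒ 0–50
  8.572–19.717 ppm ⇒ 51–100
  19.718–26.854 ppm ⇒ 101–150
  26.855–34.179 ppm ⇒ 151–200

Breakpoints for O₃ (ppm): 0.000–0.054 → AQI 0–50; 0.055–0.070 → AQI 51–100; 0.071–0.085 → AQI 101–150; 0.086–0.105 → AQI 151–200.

SO₂: 433.1 ∈ [301.9, 451.6] ↔ index [51, 100].
51 + (433.1−301.9)·(100−51)/(451.6−301.9) = 51 + 131.2·49/149.7 ≈ 93.94, so AQI = 94.
PM2.5: row 0.00–102.75 (AQI 0–50). (50−0)·(44.26−0.00)/(102.75−0.00) + 0 = 50·44.26/102.75 + 0 ≈ 21.54 → 22.
NO₂: 1255.6 ∈ [982.4, 1415.3] ↔ index [151, 200].
151 + (1255.6−982.4)·(200−151)/(1415.3−982.4) = 151 + 273.2·49/432.9 ≈ 181.92, so AQI = 182.
PM10 392.2: bracket 334.3–538.1 → index 101–150; slope 49/203.8, offset 57.9.
AQI = 101 + 49/203.8·57.9 ≈ 114.92 ⇒ 115.
CO 23.193: bracket 19.718–26.854 → index 101–150; slope 49/7.136, offset 3.475.
AQI = 101 + 49/7.136·3.475 ≈ 124.86 ⇒ 125.
O₃: 0.094 lies in 0.086–0.105, so I_lo=151, I_hi=200, C_lo=0.086, C_hi=0.105.
(200−151)/(0.105−0.086) × (0.094−0.086) + 151 = 49/0.019 × 0.008 + 151 ≈ 171.63 → 172.
Sub-indices: SO₂→94, PM2.5→22, NO₂→182, PM10→115, CO→125, O₃→172. Ranked high→low: 182, 172, 125, 115, 94, 22. Second-highest sub-index = 172.

172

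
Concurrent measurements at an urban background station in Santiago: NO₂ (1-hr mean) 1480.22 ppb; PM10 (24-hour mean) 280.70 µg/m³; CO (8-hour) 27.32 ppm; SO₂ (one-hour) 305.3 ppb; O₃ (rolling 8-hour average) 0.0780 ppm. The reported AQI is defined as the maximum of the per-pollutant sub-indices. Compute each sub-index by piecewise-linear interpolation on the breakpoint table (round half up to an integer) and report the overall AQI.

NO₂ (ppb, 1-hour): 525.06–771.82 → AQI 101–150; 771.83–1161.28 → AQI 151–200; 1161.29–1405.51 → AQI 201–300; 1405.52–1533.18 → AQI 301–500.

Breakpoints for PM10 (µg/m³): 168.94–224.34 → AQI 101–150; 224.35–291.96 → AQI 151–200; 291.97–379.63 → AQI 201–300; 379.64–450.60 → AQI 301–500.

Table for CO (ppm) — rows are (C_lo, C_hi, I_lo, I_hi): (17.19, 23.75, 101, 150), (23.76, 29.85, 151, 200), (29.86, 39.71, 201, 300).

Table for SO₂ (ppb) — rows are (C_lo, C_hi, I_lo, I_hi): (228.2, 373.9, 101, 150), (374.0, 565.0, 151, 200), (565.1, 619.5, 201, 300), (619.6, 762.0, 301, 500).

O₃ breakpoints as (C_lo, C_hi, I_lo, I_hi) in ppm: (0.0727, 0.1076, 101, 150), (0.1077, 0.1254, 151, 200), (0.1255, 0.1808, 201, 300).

417

NO₂: row 1405.52–1533.18 (AQI 301–500). (500−301)·(1480.22−1405.52)/(1533.18−1405.52) + 301 = 199·74.70/127.66 + 301 ≈ 417.44 → 417.
PM10: 280.70 lies in 224.35–291.96, so I_lo=151, I_hi=200, C_lo=224.35, C_hi=291.96.
(200−151)/(291.96−224.35) × (280.70−224.35) + 151 = 49/67.61 × 56.35 + 151 ≈ 191.84 → 192.
CO: 27.32 lies in 23.76–29.85, so I_lo=151, I_hi=200, C_lo=23.76, C_hi=29.85.
(200−151)/(29.85−23.76) × (27.32−23.76) + 151 = 49/6.09 × 3.56 + 151 ≈ 179.64 → 180.
SO₂: 305.3 lies in 228.2–373.9, so I_lo=101, I_hi=150, C_lo=228.2, C_hi=373.9.
(150−101)/(373.9−228.2) × (305.3−228.2) + 101 = 49/145.7 × 77.1 + 101 ≈ 126.93 → 127.
O₃ 0.0780: bracket 0.0727–0.1076 → index 101–150; slope 49/0.0349, offset 0.0053.
AQI = 101 + 49/0.0349·0.0053 ≈ 108.44 ⇒ 108.
Sub-indices: NO₂→417, PM10→192, CO→180, SO₂→127, O₃→108. Overall AQI = max = 417; dominant pollutant is NO₂.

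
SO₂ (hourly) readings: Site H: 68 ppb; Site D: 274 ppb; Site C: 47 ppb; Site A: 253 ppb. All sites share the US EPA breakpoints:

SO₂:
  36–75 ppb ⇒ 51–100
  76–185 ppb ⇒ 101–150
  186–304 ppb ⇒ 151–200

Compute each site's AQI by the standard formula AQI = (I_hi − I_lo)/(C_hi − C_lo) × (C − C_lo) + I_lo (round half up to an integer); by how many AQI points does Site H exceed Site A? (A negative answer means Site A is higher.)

-88

Site H: 68 lies in 36–75, so I_lo=51, I_hi=100, C_lo=36, C_hi=75.
(100−51)/(75−36) × (68−36) + 51 = 49/39 × 32 + 51 ≈ 91.21 → 91.
Site D: 274 lies in 186–304, so I_lo=151, I_hi=200, C_lo=186, C_hi=304.
(200−151)/(304−186) × (274−186) + 151 = 49/118 × 88 + 151 ≈ 187.54 → 188.
Site C: 47 lies in 36–75, so I_lo=51, I_hi=100, C_lo=36, C_hi=75.
(100−51)/(75−36) × (47−36) + 51 = 49/39 × 11 + 51 ≈ 64.82 → 65.
Site A: 253 ∈ [186, 304] ↔ index [151, 200].
151 + (253−186)·(200−151)/(304−186) = 151 + 67·49/118 ≈ 178.82, so AQI = 179.
AQIs: Site H=91, Site D=188, Site C=65, Site A=179. Site H (91) − Site A (179) = -88.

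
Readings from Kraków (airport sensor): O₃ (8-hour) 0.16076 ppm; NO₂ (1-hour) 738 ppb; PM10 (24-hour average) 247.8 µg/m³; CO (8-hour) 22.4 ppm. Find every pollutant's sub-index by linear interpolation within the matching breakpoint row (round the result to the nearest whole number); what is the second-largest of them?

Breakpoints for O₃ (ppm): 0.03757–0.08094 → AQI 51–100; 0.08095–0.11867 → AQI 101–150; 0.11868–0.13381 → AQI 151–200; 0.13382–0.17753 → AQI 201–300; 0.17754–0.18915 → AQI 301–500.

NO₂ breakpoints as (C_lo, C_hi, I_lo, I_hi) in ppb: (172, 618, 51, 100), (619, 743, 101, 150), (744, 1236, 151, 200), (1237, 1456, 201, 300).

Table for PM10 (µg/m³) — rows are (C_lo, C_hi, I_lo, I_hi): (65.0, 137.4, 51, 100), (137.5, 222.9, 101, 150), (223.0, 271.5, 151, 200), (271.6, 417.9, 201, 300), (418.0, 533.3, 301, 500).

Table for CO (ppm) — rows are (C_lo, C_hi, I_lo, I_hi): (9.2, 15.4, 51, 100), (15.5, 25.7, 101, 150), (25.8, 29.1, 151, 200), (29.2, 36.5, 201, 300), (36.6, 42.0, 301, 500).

176

O₃ 0.16076: bracket 0.13382–0.17753 → index 201–300; slope 99/0.04371, offset 0.02694.
AQI = 201 + 99/0.04371·0.02694 ≈ 262.02 ⇒ 262.
NO₂: 738 lies in 619–743, so I_lo=101, I_hi=150, C_lo=619, C_hi=743.
(150−101)/(743−619) × (738−619) + 101 = 49/124 × 119 + 101 ≈ 148.02 → 148.
PM10: row 223.0–271.5 (AQI 151–200). (200−151)·(247.8−223.0)/(271.5−223.0) + 151 = 49·24.8/48.5 + 151 ≈ 176.06 → 176.
CO: 22.4 lies in 15.5–25.7, so I_lo=101, I_hi=150, C_lo=15.5, C_hi=25.7.
(150−101)/(25.7−15.5) × (22.4−15.5) + 101 = 49/10.2 × 6.9 + 101 ≈ 134.15 → 134.
Sub-indices: O₃→262, NO₂→148, PM10→176, CO→134. Ranked high→low: 262, 176, 148, 134. Second-highest sub-index = 176.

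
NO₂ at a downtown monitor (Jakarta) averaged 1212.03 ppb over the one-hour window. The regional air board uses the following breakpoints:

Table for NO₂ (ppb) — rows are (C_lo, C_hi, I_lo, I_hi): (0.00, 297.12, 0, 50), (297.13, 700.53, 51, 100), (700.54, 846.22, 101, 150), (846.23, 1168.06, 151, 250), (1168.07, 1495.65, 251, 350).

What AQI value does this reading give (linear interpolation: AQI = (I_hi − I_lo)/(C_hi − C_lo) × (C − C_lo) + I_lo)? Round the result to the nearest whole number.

264

NO₂: 1212.03 lies in 1168.07–1495.65, so I_lo=251, I_hi=350, C_lo=1168.07, C_hi=1495.65.
(350−251)/(1495.65−1168.07) × (1212.03−1168.07) + 251 = 99/327.58 × 43.96 + 251 ≈ 264.29 → 264.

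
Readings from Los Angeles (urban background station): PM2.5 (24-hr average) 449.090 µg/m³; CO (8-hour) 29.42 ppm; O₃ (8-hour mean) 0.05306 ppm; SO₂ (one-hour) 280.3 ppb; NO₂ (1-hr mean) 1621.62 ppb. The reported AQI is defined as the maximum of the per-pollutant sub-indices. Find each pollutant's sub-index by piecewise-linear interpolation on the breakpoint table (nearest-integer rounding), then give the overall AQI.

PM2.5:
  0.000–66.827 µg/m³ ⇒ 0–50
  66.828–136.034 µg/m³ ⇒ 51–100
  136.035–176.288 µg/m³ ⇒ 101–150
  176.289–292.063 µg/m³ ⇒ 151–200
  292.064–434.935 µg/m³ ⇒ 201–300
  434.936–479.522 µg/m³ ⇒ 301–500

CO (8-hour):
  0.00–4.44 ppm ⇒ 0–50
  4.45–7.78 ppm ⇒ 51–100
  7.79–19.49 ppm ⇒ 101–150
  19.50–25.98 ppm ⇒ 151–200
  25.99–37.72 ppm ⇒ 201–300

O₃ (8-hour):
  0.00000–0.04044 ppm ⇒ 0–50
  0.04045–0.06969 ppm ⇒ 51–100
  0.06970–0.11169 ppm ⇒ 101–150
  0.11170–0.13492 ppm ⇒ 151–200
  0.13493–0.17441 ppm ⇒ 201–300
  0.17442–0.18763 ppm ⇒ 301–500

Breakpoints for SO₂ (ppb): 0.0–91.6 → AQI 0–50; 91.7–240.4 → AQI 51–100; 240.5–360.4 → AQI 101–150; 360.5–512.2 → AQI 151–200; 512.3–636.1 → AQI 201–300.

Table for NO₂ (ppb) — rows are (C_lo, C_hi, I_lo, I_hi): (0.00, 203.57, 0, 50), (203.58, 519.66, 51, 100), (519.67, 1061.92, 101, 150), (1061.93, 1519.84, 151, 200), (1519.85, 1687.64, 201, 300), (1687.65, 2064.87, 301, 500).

364

PM2.5: row 434.936–479.522 (AQI 301–500). (500−301)·(449.090−434.936)/(479.522−434.936) + 301 = 199·14.154/44.586 + 301 ≈ 364.17 → 364.
CO: 29.42 ∈ [25.99, 37.72] ↔ index [201, 300].
201 + (29.42−25.99)·(300−201)/(37.72−25.99) = 201 + 3.43·99/11.73 ≈ 229.95, so AQI = 230.
O₃: 0.05306 lies in 0.04045–0.06969, so I_lo=51, I_hi=100, C_lo=0.04045, C_hi=0.06969.
(100−51)/(0.06969−0.04045) × (0.05306−0.04045) + 51 = 49/0.02924 × 0.01261 + 51 ≈ 72.13 → 72.
SO₂: 280.3 lies in 240.5–360.4, so I_lo=101, I_hi=150, C_lo=240.5, C_hi=360.4.
(150−101)/(360.4−240.5) × (280.3−240.5) + 101 = 49/119.9 × 39.8 + 101 ≈ 117.27 → 117.
NO₂: 1621.62 lies in 1519.85–1687.64, so I_lo=201, I_hi=300, C_lo=1519.85, C_hi=1687.64.
(300−201)/(1687.64−1519.85) × (1621.62−1519.85) + 201 = 99/167.79 × 101.77 + 201 ≈ 261.05 → 261.
Sub-indices: PM2.5→364, CO→230, O₃→72, SO₂→117, NO₂→261. Overall AQI = max = 364; dominant pollutant is PM2.5.
AQI 364: Hazardous.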